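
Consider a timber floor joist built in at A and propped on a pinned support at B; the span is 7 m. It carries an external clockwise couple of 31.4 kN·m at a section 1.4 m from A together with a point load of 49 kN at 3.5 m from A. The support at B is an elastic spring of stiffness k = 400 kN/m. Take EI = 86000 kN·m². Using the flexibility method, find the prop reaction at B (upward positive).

Remove the prop at B; the released (primary) structure is a cantilever built in at A.
Free-end deflection of the primary structure under the applied loading (downward +):
  clockwise couple 31.4 at a = 1.4: M₀a(2L − a)/(2EI) = 276.9/EI
  point load 49 at a = 3.5: Pa²(3L − a)/(6EI) = 1751/EI
  δ_0 = 2028/EI
Flexibility coefficient — unit upward force at B: δ_{BB} = L³/(3EI) = 114.3/EI.
With EI = 86000 kN·m²: δ_0 = 0.023578 m and δ_{BB} = 0.001329 m/kN.
Compatibility — the spring shortens by R_B/k under the reaction it provides: δ_0 − R_B·δ_{BB} = R_B/k. With 1/k = 0.0025 m/kN, R_B = δ_0 / (δ_{BB} + 1/k) = 0.023578 / (0.001329 + 0.0025) = 6.157 kN.

R_B = 6.157 kN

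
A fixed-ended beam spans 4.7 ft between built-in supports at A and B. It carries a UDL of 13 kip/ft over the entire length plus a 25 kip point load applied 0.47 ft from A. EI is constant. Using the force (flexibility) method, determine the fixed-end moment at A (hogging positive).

M_A = 33.45 kip·ft

Release both end moments; the primary structure is a simply-supported span AB with redundants M_A and M_B.
On the primary (simply-supported) span, the end slopes from the loading are:
  at A: UDL 13: wL³/(24EI) = 56.24/EI
  at B: UDL 13: wL³/(24EI) = 56.24/EI
  at A: point load 25 at a = 0.47: Pab(L + b)/(6LEI) = 15.74/EI
  at B: point load 25 at a = 0.47: Pab(L + a)/(6LEI) = 9.112/EI
  θ_A0 = 71.98/EI,  θ_B0 = 65.35/EI
Flexibility coefficients: a unit moment at one end gives L/(3EI) there and L/(6EI) at the far end, so f₁₁ = f₂₂ = 1.567/EI and f₁₂ = f₂₁ = 0.7833/EI.
Compatibility — zero rotation at each built-in end:
  1.567 M_A + 0.7833 M_B = 71.98
  0.7833 M_A + 1.567 M_B = 65.35
Solving the pair gives M_A = 33.45 kip·ft and M_B = 24.99 kip·ft (hogging).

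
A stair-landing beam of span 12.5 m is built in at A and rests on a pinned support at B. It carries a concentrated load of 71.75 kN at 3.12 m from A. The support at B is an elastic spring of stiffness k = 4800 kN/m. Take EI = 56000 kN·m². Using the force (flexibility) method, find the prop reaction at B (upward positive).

R_B = 6.039 kN

Take the reaction at B as the redundant and release it; the primary structure is a cantilever fixed at A.
Primary-structure tip deflection at B by superposition:
  point load 71.75 at a = 3.12: Pa²(3L − a)/(6EI) = 4002/EI
Flexibility coefficient — unit upward force at B: δ_{BB} = L³/(3EI) = 651/EI.
With EI = 56000 kN·m²: δ_0 = 0.071466 m and δ_{BB} = 0.011626 m/kN.
Compatibility — the spring shortens by R_B/k under the reaction it provides: δ_0 − R_B·δ_{BB} = R_B/k. With 1/k = 0.000208 m/kN, R_B = δ_0 / (δ_{BB} + 1/k) = 0.071466 / (0.011626 + 0.000208) = 6.039 kN.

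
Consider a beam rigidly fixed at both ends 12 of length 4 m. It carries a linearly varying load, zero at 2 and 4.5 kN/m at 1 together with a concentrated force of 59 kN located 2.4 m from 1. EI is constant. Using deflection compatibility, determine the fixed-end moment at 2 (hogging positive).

M_2 = 36.38 kN·m

Take the two fixed-end moments M_1, M_2 as redundants; the released structure is the simple span 12.
Simple-span end rotations at 1 and 2 under the given loads:
  at 1: triangular load, peak 4.5: w₀L³/(45EI) = 6.4/EI
  at 2: triangular load, peak 4.5: 7w₀L³/(360EI) = 5.6/EI
  at 1: point load 59 at a = 2.4: Pab(L + b)/(6LEI) = 52.86/EI
  at 2: point load 59 at a = 2.4: Pab(L + a)/(6LEI) = 60.42/EI
  θ_10 = 59.26/EI,  θ_20 = 66.02/EI
Flexibility coefficients: a unit moment at one end gives L/(3EI) there and L/(6EI) at the far end, so f₁₁ = f₂₂ = 1.333/EI and f₁₂ = f₂₁ = 0.6667/EI.
Compatibility — zero rotation at each built-in end:
  1.333 M_1 + 0.6667 M_2 = 59.26
  0.6667 M_1 + 1.333 M_2 = 66.02
Solving the pair gives M_1 = 26.26 kN·m and M_2 = 36.38 kN·m (hogging).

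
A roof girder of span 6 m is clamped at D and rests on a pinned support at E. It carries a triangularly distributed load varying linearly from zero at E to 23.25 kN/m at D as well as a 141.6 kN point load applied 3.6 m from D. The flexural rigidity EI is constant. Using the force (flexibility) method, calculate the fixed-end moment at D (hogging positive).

Release the roller at E. Primary structure: cantilever fixed at D.
Primary-structure tip deflection at E by superposition:
  triangular load, peak 23.25 at the fixed end: w₀L⁴/(30EI) = 1004/EI
  point load 141.6 at a = 3.6: Pa²(3L − a)/(6EI) = 4404/EI
  δ_0 = 5409/EI
Tip deflection under a unit load at E: L³/(3EI) = 72/EI.
Compatibility at E: δ_0 − R_E·δ_{EE} = 0, so R_E = 5409/72 = 75.12 kN.
Moment equilibrium about D: M_D = Σ(load moments about D) − R_E·L = 649.3 − 75.12×6 = 198.5 kN·m.

M_D = 198.5 kN·m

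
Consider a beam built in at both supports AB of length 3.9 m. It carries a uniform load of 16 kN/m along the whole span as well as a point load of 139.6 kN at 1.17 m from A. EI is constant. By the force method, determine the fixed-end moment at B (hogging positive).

Take the two fixed-end moments M_A, M_B as redundants; the released structure is the simple span AB.
Simple-span end rotations at A and B under the given loads:
  at A: UDL 16: wL³/(24EI) = 39.55/EI
  at B: UDL 16: wL³/(24EI) = 39.55/EI
  at A: point load 139.6 at a = 1.17: Pab(L + b)/(6LEI) = 126.3/EI
  at B: point load 139.6 at a = 1.17: Pab(L + a)/(6LEI) = 96.61/EI
  θ_A0 = 165.9/EI,  θ_B0 = 136.2/EI
Flexibility coefficients: a unit moment at one end gives L/(3EI) there and L/(6EI) at the far end, so f₁₁ = f₂₂ = 1.3/EI and f₁₂ = f₂₁ = 0.65/EI.
Compatibility — zero rotation at each built-in end:
  1.3 M_A + 0.65 M_B = 165.9
  0.65 M_A + 1.3 M_B = 136.2
Solving the pair gives M_A = 100.3 kN·m and M_B = 54.58 kN·m (hogging).

M_B = 54.58 kN·m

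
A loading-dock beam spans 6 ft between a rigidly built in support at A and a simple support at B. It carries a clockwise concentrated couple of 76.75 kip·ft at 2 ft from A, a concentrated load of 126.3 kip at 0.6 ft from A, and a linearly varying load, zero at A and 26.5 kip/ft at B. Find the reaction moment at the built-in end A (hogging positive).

Take the reaction at B as the redundant and release it; the primary structure is a cantilever fixed at A.
Primary-structure tip deflection at B by superposition:
  clockwise couple 76.75 at a = 2: M₀a(2L − a)/(2EI) = 767.5/EI
  point load 126.3 at a = 0.6: Pa²(3L − a)/(6EI) = 131.9/EI
  triangular load, peak 26.5 at the free end: 11w₀L⁴/(120EI) = 3148/EI
  δ_0 = 4048/EI
Tip deflection under a unit load at B: L³/(3EI) = 72/EI.
Compatibility at B: δ_0 − R_B·δ_{BB} = 0, so R_B = 4048/72 = 56.22 kip.
Moment equilibrium about A: M_A = Σ(load moments about A) − R_B·L = 470.5 − 56.22×6 = 133.2 kip·ft.

M_A = 133.2 kip·ft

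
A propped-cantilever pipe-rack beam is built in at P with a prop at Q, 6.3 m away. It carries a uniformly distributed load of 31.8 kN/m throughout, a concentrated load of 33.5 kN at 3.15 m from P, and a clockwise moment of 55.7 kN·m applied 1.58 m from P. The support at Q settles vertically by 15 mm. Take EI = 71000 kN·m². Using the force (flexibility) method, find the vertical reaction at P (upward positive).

R_P = 155.2 kN

Remove the prop at Q; the released (primary) structure is a cantilever built in at P.
Downward deflection at the released point Q due to the loads:
  UDL 31.8: wL⁴/(8EI) = 6262/EI
  point load 33.5 at a = 3.15: Pa²(3L − a)/(6EI) = 872.6/EI
  clockwise couple 55.7 at a = 1.58: M₀a(2L − a)/(2EI) = 484.9/EI
  δ_0 = 7619/EI
Flexibility coefficient — unit upward force at Q: δ_{QQ} = L³/(3EI) = 83.35/EI.
With EI = 71000 kN·m²: δ_0 = 0.10731 m and δ_{QQ} = 0.001174 m/kN.
Compatibility — the beam at Q must follow the support down by 0.015 m: δ_0 − R_Q·δ_{QQ} = 0.015, so R_Q = (0.10731 − 0.015)/0.001174 = 78.64 kN.
Vertical equilibrium: R_P = ΣP − R_Q = 233.8 − 78.64 = 155.2 kN.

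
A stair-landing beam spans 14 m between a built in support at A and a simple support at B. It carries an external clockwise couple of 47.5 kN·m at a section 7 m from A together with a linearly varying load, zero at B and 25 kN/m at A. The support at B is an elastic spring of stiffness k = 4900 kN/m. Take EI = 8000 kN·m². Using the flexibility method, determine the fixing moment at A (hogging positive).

Release the roller at B. Primary structure: cantilever fixed at A.
Downward deflection at the released point B due to the loads:
  clockwise couple 47.5 at a = 7: M₀a(2L − a)/(2EI) = 3491/EI
  triangular load, peak 25 at the fixed end: w₀L⁴/(30EI) = 32013/EI
  δ_0 = 35505/EI
Flexibility coefficient — unit upward force at B: δ_{BB} = L³/(3EI) = 914.7/EI.
With EI = 8000 kN·m²: δ_0 = 4.4381 m and δ_{BB} = 0.11433 m/kN.
Compatibility — the spring shortens by R_B/k under the reaction it provides: δ_0 − R_B·δ_{BB} = R_B/k. With 1/k = 0.000204 m/kN, R_B = δ_0 / (δ_{BB} + 1/k) = 4.4381 / (0.11433 + 0.000204) = 38.75 kN.
Moment equilibrium about A: M_A = Σ(load moments about A) − R_B·L = 864.2 − 38.75×14 = 321.7 kN·m.

M_A = 321.7 kN·m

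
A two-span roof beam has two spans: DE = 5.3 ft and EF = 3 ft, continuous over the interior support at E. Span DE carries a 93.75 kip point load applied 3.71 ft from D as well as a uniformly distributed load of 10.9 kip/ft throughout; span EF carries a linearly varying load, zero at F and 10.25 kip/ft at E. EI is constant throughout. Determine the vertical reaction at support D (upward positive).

Release continuity at E by inserting a hinge; the redundant is the internal moment M_E. The primary structure is two simply-supported spans DE and EF.
Discontinuity in slope at E on the released structure — sum the simple-span end rotations:
  span DE: point load 93.75 at a = 3.71: Pab(L + a)/(6LEI) = 156.7/EI
  span DE: UDL 10.9: wL³/(24EI) = 67.61/EI
  span EF: triangular load, peak 10.25: w₀L³/(45EI) = 6.15/EI
  relative rotation θ_0 = (224.3 + 6.15)/EI = 230.5/EI
A unit hogging moment at E produces rotation L₁/(3EI) + L₂/(3EI) = 2.767/EI.
Compatibility: M_E·(L₁+L₂)/(3EI) = θ_0, giving M_E = 83.3 kip·ft (hogging).
Span DE, ΣM about D with M_E applied at E: R_E^{DE}·5.3 = 500.9 + 83.3, so R_E^{DE} = 110.2 kip and R_D = 151.5 − 110.2 = 41.29 kip.

R_D = 41.29 kip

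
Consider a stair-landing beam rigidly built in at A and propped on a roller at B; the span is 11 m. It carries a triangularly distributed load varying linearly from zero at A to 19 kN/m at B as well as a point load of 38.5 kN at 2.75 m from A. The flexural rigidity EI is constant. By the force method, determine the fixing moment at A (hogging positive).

Remove the prop at B; the released (primary) structure is a cantilever built in at A.
Downward deflection at the released point B due to the loads:
  triangular load, peak 19 at the free end: 11w₀L⁴/(120EI) = 25500/EI
  point load 38.5 at a = 2.75: Pa²(3L − a)/(6EI) = 1468/EI
  δ_0 = 26968/EI
Flexibility coefficient — unit upward force at B: δ_{BB} = L³/(3EI) = 443.7/EI.
The prop prevents deflection at B: R_B = δ_0/δ_{BB} = 26968/443.7 = 60.78 kN.
Moment equilibrium about A: M_A = Σ(load moments about A) − R_B·L = 872.2 − 60.78×11 = 203.6 kN·m.

M_A = 203.6 kN·m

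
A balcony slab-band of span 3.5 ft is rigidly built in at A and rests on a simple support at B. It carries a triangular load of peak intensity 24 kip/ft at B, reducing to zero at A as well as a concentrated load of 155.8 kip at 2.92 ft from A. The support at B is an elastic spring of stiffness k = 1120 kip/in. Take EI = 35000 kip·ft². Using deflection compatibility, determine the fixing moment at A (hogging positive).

M_A = 136.9 kip·ft

Release the roller at B. Primary structure: cantilever fixed at A.
Deflection at B on the released cantilever, summing each load's contribution:
  triangular load, peak 24 at the free end: 11w₀L⁴/(120EI) = 330.1/EI
  point load 155.8 at a = 2.92: Pa²(3L − a)/(6EI) = 1678/EI
  δ_0 = 2008/EI
Flexibility coefficient — unit upward force at B: δ_{BB} = L³/(3EI) = 14.29/EI.
With EI = 35000 kip·ft²: δ_0 = 0.057382 ft and δ_{BB} = 0.000408 ft/kip.
Compatibility — the spring shortens by R_B/k under the reaction it provides: δ_0 − R_B·δ_{BB} = R_B/k. With 1/k = 1/(1120×12) ft/kip = 0.000074 ft/kip, R_B = δ_0 / (δ_{BB} + 1/k) = 0.057382 / (0.000408 + 0.000074) = 118.9 kip.
Moment equilibrium about A: M_A = Σ(load moments about A) − R_B·L = 552.9 − 118.9×3.5 = 136.9 kip·ft.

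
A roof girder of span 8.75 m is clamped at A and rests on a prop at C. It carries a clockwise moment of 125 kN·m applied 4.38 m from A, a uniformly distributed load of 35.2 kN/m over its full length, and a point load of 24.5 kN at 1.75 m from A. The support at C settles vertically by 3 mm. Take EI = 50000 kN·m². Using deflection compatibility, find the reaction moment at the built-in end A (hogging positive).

Choose R_C as the redundant. The primary structure is the cantilever fixed at A.
Downward deflection at the released point C due to the loads:
  clockwise couple 125 at a = 4.38: M₀a(2L − a)/(2EI) = 3592/EI
  UDL 35.2: wL⁴/(8EI) = 25792/EI
  point load 24.5 at a = 1.75: Pa²(3L − a)/(6EI) = 306.4/EI
  δ_0 = 29690/EI
Flexibility coefficient — unit upward force at C: δ_{CC} = L³/(3EI) = 223.3/EI.
With EI = 50000 kN·m²: δ_0 = 0.5938 m and δ_{CC} = 0.004466 m/kN.
Compatibility — the beam at C must follow the support down by 0.003 m: δ_0 − R_C·δ_{CC} = 0.003, so R_C = (0.5938 − 0.003)/0.004466 = 132.3 kN.
Moment equilibrium about A: M_A = Σ(load moments about A) − R_C·L = 1515 − 132.3×8.75 = 357.9 kN·m.

M_A = 357.9 kN·m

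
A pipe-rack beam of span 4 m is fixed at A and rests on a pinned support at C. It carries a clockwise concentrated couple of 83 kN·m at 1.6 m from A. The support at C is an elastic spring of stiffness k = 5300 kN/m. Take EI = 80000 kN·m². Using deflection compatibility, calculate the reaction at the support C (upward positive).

R_C = 11.67 kN

Remove the prop at C; the released (primary) structure is a cantilever built in at A.
Primary-structure tip deflection at C by superposition:
  clockwise couple 83 at a = 1.6: M₀a(2L − a)/(2EI) = 425/EI
Tip deflection under a unit load at C: L³/(3EI) = 21.33/EI.
With EI = 80000 kN·m²: δ_0 = 0.005312 m and δ_{CC} = 0.000267 m/kN.
Compatibility — the spring shortens by R_C/k under the reaction it provides: δ_0 − R_C·δ_{CC} = R_C/k. With 1/k = 0.000189 m/kN, R_C = δ_0 / (δ_{CC} + 1/k) = 0.005312 / (0.000267 + 0.000189) = 11.67 kN.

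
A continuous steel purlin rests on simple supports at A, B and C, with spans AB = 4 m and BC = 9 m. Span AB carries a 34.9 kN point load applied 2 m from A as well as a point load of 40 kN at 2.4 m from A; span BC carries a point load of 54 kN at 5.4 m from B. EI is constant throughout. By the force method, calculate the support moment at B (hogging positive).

Release continuity at B by inserting a hinge; the redundant is the internal moment M_B. The primary structure is two simply-supported spans AB and BC.
Rotations at B on the released spans (each span's end-slope, ×1/EI):
  span AB: point load 34.9 at a = 2: Pab(L + a)/(6LEI) = 34.9/EI
  span AB: point load 40 at a = 2.4: Pab(L + a)/(6LEI) = 40.96/EI
  span BC: point load 54 at a = 5.4: Pab(L + b)/(6LEI) = 244.9/EI
  relative rotation θ_0 = (75.86 + 244.9)/EI = 320.8/EI
A unit hogging moment at B produces rotation L₁/(3EI) + L₂/(3EI) = 4.333/EI.
Slope continuity at B: θ_0 = M_B·4.333/EI, so M_B = 320.8/4.333 = 74.03 kN·m (hogging).

M_B = 74.03 kN·m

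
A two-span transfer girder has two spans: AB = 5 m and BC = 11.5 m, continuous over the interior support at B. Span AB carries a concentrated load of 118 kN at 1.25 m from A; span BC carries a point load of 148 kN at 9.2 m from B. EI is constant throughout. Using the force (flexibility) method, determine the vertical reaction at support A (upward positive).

R_A = 61.53 kN

Release continuity at B by inserting a hinge; the redundant is the internal moment M_B. The primary structure is two simply-supported spans AB and BC.
Discontinuity in slope at B on the released structure — sum the simple-span end rotations:
  span AB: point load 118 at a = 1.25: Pab(L + a)/(6LEI) = 115.2/EI
  span BC: point load 148 at a = 9.2: Pab(L + b)/(6LEI) = 626.3/EI
  relative rotation θ_0 = (115.2 + 626.3)/EI = 741.6/EI
A unit hogging moment at B produces rotation L₁/(3EI) + L₂/(3EI) = 5.5/EI.
Compatibility: M_B·(L₁+L₂)/(3EI) = θ_0, giving M_B = 134.8 kN·m (hogging).
Span AB, ΣM about A with M_B applied at B: R_B^{AB}·5 = 147.5 + 134.8, so R_B^{AB} = 56.47 kN and R_A = 118 − 56.47 = 61.53 kN.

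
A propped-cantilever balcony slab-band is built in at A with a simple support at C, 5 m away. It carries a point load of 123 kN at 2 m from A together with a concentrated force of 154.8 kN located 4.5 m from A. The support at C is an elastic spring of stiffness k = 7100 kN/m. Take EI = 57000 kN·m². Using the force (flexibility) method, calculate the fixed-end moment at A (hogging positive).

M_A = 283.4 kN·m

Choose R_C as the redundant. The primary structure is the cantilever fixed at A.
Deflection at C on the released cantilever, summing each load's contribution:
  point load 123 at a = 2: Pa²(3L − a)/(6EI) = 1066/EI
  point load 154.8 at a = 4.5: Pa²(3L − a)/(6EI) = 5486/EI
  δ_0 = 6552/EI
Flexibility coefficient — unit upward force at C: δ_{CC} = L³/(3EI) = 41.67/EI.
With EI = 57000 kN·m²: δ_0 = 0.11494 m and δ_{CC} = 0.000731 m/kN.
Compatibility — the spring shortens by R_C/k under the reaction it provides: δ_0 − R_C·δ_{CC} = R_C/k. With 1/k = 0.000141 m/kN, R_C = δ_0 / (δ_{CC} + 1/k) = 0.11494 / (0.000731 + 0.000141) = 131.8 kN.
Moment equilibrium about A: M_A = Σ(load moments about A) − R_C·L = 942.6 − 131.8×5 = 283.4 kN·m.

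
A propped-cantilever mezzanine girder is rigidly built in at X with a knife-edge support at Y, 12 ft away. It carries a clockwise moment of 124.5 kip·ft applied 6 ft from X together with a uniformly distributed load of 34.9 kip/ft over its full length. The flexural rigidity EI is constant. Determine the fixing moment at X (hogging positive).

Remove the prop at Y; the released (primary) structure is a cantilever built in at X.
Primary-structure tip deflection at Y by superposition:
  clockwise couple 124.5 at a = 6: M₀a(2L − a)/(2EI) = 6723/EI
  UDL 34.9: wL⁴/(8EI) = 90461/EI
  δ_0 = 97184/EI
Tip deflection under a unit load at Y: L³/(3EI) = 576/EI.
The prop prevents deflection at Y: R_Y = δ_0/δ_{YY} = 97184/576 = 168.7 kip.
Moment equilibrium about X: M_X = Σ(load moments about X) − R_Y·L = 2637 − 168.7×12 = 612.6 kip·ft.

M_X = 612.6 kip·ft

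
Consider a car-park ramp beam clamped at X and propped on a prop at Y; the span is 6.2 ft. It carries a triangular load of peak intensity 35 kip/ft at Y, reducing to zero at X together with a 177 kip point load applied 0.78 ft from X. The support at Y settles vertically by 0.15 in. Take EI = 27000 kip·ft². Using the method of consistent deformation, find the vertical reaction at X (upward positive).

Choose R_Y as the redundant. The primary structure is the cantilever fixed at X.
Free-end deflection of the primary structure under the applied loading (downward +):
  triangular load, peak 35 at the free end: 11w₀L⁴/(120EI) = 4741/EI
  point load 177 at a = 0.78: Pa²(3L − a)/(6EI) = 319.8/EI
  δ_0 = 5061/EI
Flexibility coefficient — unit upward force at Y: δ_{YY} = L³/(3EI) = 79.44/EI.
With EI = 27000 kip·ft²: δ_0 = 0.18743 ft and δ_{YY} = 0.002942 ft/kip.
Compatibility — the beam at Y must follow the support down by 0.0125 ft: δ_0 − R_Y·δ_{YY} = 0.0125, so R_Y = (0.18743 − 0.0125)/0.002942 = 59.45 kip.
Vertical equilibrium: R_X = ΣP − R_Y = 285.5 − 59.45 = 226 kip.

R_X = 226 kip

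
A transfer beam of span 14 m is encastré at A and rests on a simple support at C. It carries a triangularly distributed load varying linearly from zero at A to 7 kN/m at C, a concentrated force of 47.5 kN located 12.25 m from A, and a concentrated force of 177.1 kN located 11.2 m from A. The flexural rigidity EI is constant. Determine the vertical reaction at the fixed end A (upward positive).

Choose R_C as the redundant. The primary structure is the cantilever fixed at A.
Downward deflection at the released point C due to the loads:
  triangular load, peak 7 at the free end: 11w₀L⁴/(120EI) = 24650/EI
  point load 47.5 at a = 12.25: Pa²(3L − a)/(6EI) = 35343/EI
  point load 177.1 at a = 11.2: Pa²(3L − a)/(6EI) = 114039/EI
  δ_0 = 174032/EI
Tip deflection under a unit load at C: L³/(3EI) = 914.7/EI.
The prop prevents deflection at C: R_C = δ_0/δ_{CC} = 174032/914.7 = 190.3 kN.
Vertical equilibrium: R_A = ΣP − R_C = 273.6 − 190.3 = 83.33 kN.

R_A = 83.33 kN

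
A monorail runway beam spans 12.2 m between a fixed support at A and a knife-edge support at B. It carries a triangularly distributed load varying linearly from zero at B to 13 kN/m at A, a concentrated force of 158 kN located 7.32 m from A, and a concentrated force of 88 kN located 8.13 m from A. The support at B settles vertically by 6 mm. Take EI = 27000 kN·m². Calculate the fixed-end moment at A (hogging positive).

M_A = 615.2 kN·m

Remove the prop at B; the released (primary) structure is a cantilever built in at A.
Downward deflection at the released point B due to the loads:
  triangular load, peak 13 at the fixed end: w₀L⁴/(30EI) = 9600/EI
  point load 158 at a = 7.32: Pa²(3L − a)/(6EI) = 41314/EI
  point load 88 at a = 8.13: Pa²(3L − a)/(6EI) = 27599/EI
  δ_0 = 78513/EI
Flexibility coefficient — unit upward force at B: δ_{BB} = L³/(3EI) = 605.3/EI.
With EI = 27000 kN·m²: δ_0 = 2.9079 m and δ_{BB} = 0.022418 m/kN.
Compatibility — the beam at B must follow the support down by 0.006 m: δ_0 − R_B·δ_{BB} = 0.006, so R_B = (2.9079 − 0.006)/0.022418 = 129.4 kN.
Moment equilibrium about A: M_A = Σ(load moments about A) − R_B·L = 2194 − 129.4×12.2 = 615.2 kN·m.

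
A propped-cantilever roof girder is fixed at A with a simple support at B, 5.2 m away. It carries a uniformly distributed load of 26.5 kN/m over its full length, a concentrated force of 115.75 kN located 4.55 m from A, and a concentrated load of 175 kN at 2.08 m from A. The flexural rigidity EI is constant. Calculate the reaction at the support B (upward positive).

Release the roller at B. Primary structure: cantilever fixed at A.
Deflection at B on the released cantilever, summing each load's contribution:
  UDL 26.5: wL⁴/(8EI) = 2422/EI
  point load 115.75 at a = 4.55: Pa²(3L − a)/(6EI) = 4413/EI
  point load 175 at a = 2.08: Pa²(3L − a)/(6EI) = 1706/EI
  δ_0 = 8541/EI
Tip deflection under a unit load at B: L³/(3EI) = 46.87/EI.
Compatibility at B: δ_0 − R_B·δ_{BB} = 0, so R_B = 8541/46.87 = 182.2 kN.

R_B = 182.2 kN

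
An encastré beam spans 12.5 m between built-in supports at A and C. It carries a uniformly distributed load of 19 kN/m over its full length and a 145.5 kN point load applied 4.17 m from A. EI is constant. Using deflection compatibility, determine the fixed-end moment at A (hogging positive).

Take the two fixed-end moments M_A, M_C as redundants; the released structure is the simple span AC.
On the primary (simply-supported) span, the end slopes from the loading are:
  at A: UDL 19: wL³/(24EI) = 1546/EI
  at C: UDL 19: wL³/(24EI) = 1546/EI
  at A: point load 145.5 at a = 4.17: Pab(L + b)/(6LEI) = 1404/EI
  at C: point load 145.5 at a = 4.17: Pab(L + a)/(6LEI) = 1123/EI
  θ_A0 = 2950/EI,  θ_C0 = 2670/EI
Flexibility coefficients: a unit moment at one end gives L/(3EI) there and L/(6EI) at the far end, so f₁₁ = f₂₂ = 4.167/EI and f₁₂ = f₂₁ = 2.083/EI.
Compatibility — zero rotation at each built-in end:
  4.167 M_A + 2.083 M_C = 2950
  2.083 M_A + 4.167 M_C = 2670
Solving the pair gives M_A = 516.8 kN·m and M_C = 382.3 kN·m (hogging).

M_A = 516.8 kN·m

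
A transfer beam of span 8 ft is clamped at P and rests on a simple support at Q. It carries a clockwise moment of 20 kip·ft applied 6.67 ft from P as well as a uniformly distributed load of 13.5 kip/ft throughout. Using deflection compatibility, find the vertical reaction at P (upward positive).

Release the roller at Q. Primary structure: cantilever fixed at P.
Free-end deflection of the primary structure under the applied loading (downward +):
  clockwise couple 20 at a = 6.67: M₀a(2L − a)/(2EI) = 622.3/EI
  UDL 13.5: wL⁴/(8EI) = 6912/EI
  δ_0 = 7534/EI
Tip deflection under a unit load at Q: L³/(3EI) = 170.7/EI.
The prop prevents deflection at Q: R_Q = δ_0/δ_{QQ} = 7534/170.7 = 44.15 kip.
Vertical equilibrium: R_P = ΣP − R_Q = 108 − 44.15 = 63.85 kip.

R_P = 63.85 kip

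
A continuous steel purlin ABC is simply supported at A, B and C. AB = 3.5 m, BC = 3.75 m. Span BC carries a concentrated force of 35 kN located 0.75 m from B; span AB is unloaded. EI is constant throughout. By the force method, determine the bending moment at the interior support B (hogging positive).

M_B = 9.776 kN·m

Release continuity at B by inserting a hinge; the redundant is the internal moment M_B. The primary structure is two simply-supported spans AB and BC.
Discontinuity in slope at B on the released structure — sum the simple-span end rotations:
  span BC: point load 35 at a = 0.75: Pab(L + b)/(6LEI) = 23.62/EI
  relative rotation θ_0 = (0 + 23.62)/EI = 23.62/EI
A unit hogging moment at B produces rotation L₁/(3EI) + L₂/(3EI) = 2.417/EI.
Compatibility: M_B·(L₁+L₂)/(3EI) = θ_0, giving M_B = 9.776 kN·m (hogging).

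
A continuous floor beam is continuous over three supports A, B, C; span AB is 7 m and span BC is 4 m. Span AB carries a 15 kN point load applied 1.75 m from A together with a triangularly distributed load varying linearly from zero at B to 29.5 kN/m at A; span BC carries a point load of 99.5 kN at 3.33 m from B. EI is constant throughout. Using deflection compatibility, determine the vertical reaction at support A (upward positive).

Take M_B as the redundant. Released structure: two simple spans AB and BC with a hinge at B.
Rotations at B on the released spans (each span's end-slope, ×1/EI):
  span AB: point load 15 at a = 1.75: Pab(L + a)/(6LEI) = 28.71/EI
  span AB: triangular load, peak 29.5: 7w₀L³/(360EI) = 196.7/EI
  span BC: point load 99.5 at a = 3.33: Pab(L + b)/(6LEI) = 43.2/EI
  relative rotation θ_0 = (225.5 + 43.2)/EI = 268.7/EI
A unit hogging moment at B produces rotation L₁/(3EI) + L₂/(3EI) = 3.667/EI.
Compatibility: M_B·(L₁+L₂)/(3EI) = θ_0, giving M_B = 73.27 kN·m (hogging).
Span AB, ΣM about A with M_B applied at B: R_B^{AB}·7 = 267.2 + 73.27, so R_B^{AB} = 48.63 kN and R_A = 118.2 − 48.63 = 69.62 kN.

R_A = 69.62 kN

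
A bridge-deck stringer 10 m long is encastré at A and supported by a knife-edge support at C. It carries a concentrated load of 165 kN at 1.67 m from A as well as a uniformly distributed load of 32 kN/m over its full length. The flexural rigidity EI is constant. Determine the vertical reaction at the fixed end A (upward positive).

R_A = 358.5 kN

Choose R_C as the redundant. The primary structure is the cantilever fixed at A.
Free-end deflection of the primary structure under the applied loading (downward +):
  point load 165 at a = 1.67: Pa²(3L − a)/(6EI) = 2173/EI
  UDL 32: wL⁴/(8EI) = 40000/EI
  δ_0 = 42173/EI
Tip deflection under a unit load at C: L³/(3EI) = 333.3/EI.
Compatibility at C: δ_0 − R_C·δ_{CC} = 0, so R_C = 42173/333.3 = 126.5 kN.
Vertical equilibrium: R_A = ΣP − R_C = 485 − 126.5 = 358.5 kN.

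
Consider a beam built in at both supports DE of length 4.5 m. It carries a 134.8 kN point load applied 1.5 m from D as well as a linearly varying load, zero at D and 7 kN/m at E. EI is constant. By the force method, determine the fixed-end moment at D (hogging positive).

M_D = 94.59 kN·m

Release both end moments; the primary structure is a simply-supported span DE with redundants M_D and M_E.
On the primary (simply-supported) span, the end slopes from the loading are:
  at D: point load 134.8 at a = 1.5: Pab(L + b)/(6LEI) = 168.5/EI
  at E: point load 134.8 at a = 1.5: Pab(L + a)/(6LEI) = 134.8/EI
  at D: triangular load, peak 7: 7w₀L³/(360EI) = 12.4/EI
  at E: triangular load, peak 7: w₀L³/(45EI) = 14.18/EI
  θ_D0 = 180.9/EI,  θ_E0 = 149/EI
Flexibility coefficients: a unit moment at one end gives L/(3EI) there and L/(6EI) at the far end, so f₁₁ = f₂₂ = 1.5/EI and f₁₂ = f₂₁ = 0.75/EI.
Compatibility — zero rotation at each built-in end:
  1.5 M_D + 0.75 M_E = 180.9
  0.75 M_D + 1.5 M_E = 149
Solving the pair gives M_D = 94.59 kN·m and M_E = 52.02 kN·m (hogging).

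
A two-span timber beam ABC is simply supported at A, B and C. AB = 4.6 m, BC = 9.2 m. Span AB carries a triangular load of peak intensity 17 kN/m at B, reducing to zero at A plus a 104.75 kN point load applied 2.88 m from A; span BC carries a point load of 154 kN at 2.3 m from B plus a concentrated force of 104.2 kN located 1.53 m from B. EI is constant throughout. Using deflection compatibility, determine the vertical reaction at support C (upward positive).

Take M_B as the redundant. Released structure: two simple spans AB and BC with a hinge at B.
Discontinuity in slope at B on the released structure — sum the simple-span end rotations:
  span AB: triangular load, peak 17: w₀L³/(45EI) = 36.77/EI
  span AB: point load 104.75 at a = 2.88: Pab(L + a)/(6LEI) = 140.6/EI
  span BC: point load 154 at a = 2.3: Pab(L + b)/(6LEI) = 712.8/EI
  span BC: point load 104.2 at a = 1.53: Pab(L + b)/(6LEI) = 373.7/EI
  relative rotation θ_0 = (177.4 + 1087)/EI = 1264/EI
A unit hogging moment at B produces rotation L₁/(3EI) + L₂/(3EI) = 4.6/EI.
Compatibility: M_B·(L₁+L₂)/(3EI) = θ_0, giving M_B = 274.8 kN·m (hogging).
Span BC, ΣM about C: R_B^{BC}·9.2 = 1862 + 274.8, so R_B^{BC} = 232.2 kN and R_C = 258.2 − 232.2 = 25.96 kN.

R_C = 25.96 kN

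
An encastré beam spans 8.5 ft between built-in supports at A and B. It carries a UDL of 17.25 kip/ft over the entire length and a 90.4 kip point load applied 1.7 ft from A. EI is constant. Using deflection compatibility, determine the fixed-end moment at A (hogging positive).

Take the two fixed-end moments M_A, M_B as redundants; the released structure is the simple span AB.
End rotations of the released simple span under the applied load (×1/EI):
  at A: UDL 17.25: wL³/(24EI) = 441.4/EI
  at B: UDL 17.25: wL³/(24EI) = 441.4/EI
  at A: point load 90.4 at a = 1.7: Pab(L + b)/(6LEI) = 313.5/EI
  at B: point load 90.4 at a = 1.7: Pab(L + a)/(6LEI) = 209/EI
  θ_A0 = 754.9/EI,  θ_B0 = 650.4/EI
Flexibility coefficients: a unit moment at one end gives L/(3EI) there and L/(6EI) at the far end, so f₁₁ = f₂₂ = 2.833/EI and f₁₂ = f₂₁ = 1.417/EI.
Compatibility — zero rotation at each built-in end:
  2.833 M_A + 1.417 M_B = 754.9
  1.417 M_A + 2.833 M_B = 650.4
Solving the pair gives M_A = 202.2 kip·ft and M_B = 128.4 kip·ft (hogging).

M_A = 202.2 kip·ft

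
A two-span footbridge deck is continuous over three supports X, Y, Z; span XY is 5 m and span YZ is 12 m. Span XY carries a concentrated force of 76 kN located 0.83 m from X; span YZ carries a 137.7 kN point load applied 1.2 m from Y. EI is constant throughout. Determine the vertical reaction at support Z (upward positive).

Take M_Y as the redundant. Released structure: two simple spans XY and YZ with a hinge at Y.
Discontinuity in slope at Y on the released structure — sum the simple-span end rotations:
  span XY: point load 76 at a = 0.83: Pab(L + a)/(6LEI) = 51.12/EI
  span YZ: point load 137.7 at a = 1.2: Pab(L + b)/(6LEI) = 565.1/EI
  relative rotation θ_0 = (51.12 + 565.1)/EI = 616.2/EI
A unit hogging moment at Y produces rotation L₁/(3EI) + L₂/(3EI) = 5.667/EI.
Compatibility: M_Y·(L₁+L₂)/(3EI) = θ_0, giving M_Y = 108.7 kN·m (hogging).
Span YZ, ΣM about Z: R_Y^{YZ}·12 = 1487 + 108.7, so R_Y^{YZ} = 133 kN and R_Z = 137.7 − 133 = 4.708 kN.

R_Z = 4.708 kN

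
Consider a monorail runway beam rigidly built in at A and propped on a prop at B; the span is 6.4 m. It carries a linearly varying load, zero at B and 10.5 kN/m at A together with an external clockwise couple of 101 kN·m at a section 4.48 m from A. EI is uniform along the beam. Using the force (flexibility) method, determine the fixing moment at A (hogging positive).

Take the reaction at B as the redundant and release it; the primary structure is a cantilever fixed at A.
Deflection at B on the released cantilever, summing each load's contribution:
  triangular load, peak 10.5 at the fixed end: w₀L⁴/(30EI) = 587.2/EI
  clockwise couple 101 at a = 4.48: M₀a(2L − a)/(2EI) = 1882/EI
  δ_0 = 2470/EI
Flexibility coefficient — unit upward force at B: δ_{BB} = L³/(3EI) = 87.38/EI.
The prop prevents deflection at B: R_B = δ_0/δ_{BB} = 2470/87.38 = 28.26 kN.
Moment equilibrium about A: M_A = Σ(load moments about A) − R_B·L = 172.7 − 28.26×6.4 = -8.193 kN·m.

M_A = -8.193 kN·m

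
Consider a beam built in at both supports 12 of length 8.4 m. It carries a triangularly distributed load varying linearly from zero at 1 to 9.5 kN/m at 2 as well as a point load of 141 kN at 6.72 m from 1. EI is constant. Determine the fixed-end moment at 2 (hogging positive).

M_2 = 185.1 kN·m

Take the two fixed-end moments M_1, M_2 as redundants; the released structure is the simple span 12.
End rotations of the released simple span under the applied load (×1/EI):
  at 1: triangular load, peak 9.5: 7w₀L³/(360EI) = 109.5/EI
  at 2: triangular load, peak 9.5: w₀L³/(45EI) = 125.1/EI
  at 1: point load 141 at a = 6.72: Pab(L + b)/(6LEI) = 318.4/EI
  at 2: point load 141 at a = 6.72: Pab(L + a)/(6LEI) = 477.6/EI
  θ_10 = 427.9/EI,  θ_20 = 602.7/EI
Flexibility coefficients: a unit moment at one end gives L/(3EI) there and L/(6EI) at the far end, so f₁₁ = f₂₂ = 2.8/EI and f₁₂ = f₂₁ = 1.4/EI.
Compatibility — zero rotation at each built-in end:
  2.8 M_1 + 1.4 M_2 = 427.9
  1.4 M_1 + 2.8 M_2 = 602.7
Solving the pair gives M_1 = 60.24 kN·m and M_2 = 185.1 kN·m (hogging).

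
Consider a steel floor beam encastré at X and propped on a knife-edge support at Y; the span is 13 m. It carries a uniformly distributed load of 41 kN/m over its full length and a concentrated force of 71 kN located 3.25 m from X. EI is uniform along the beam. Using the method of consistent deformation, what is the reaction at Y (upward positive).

R_Y = 206 kN

Remove the prop at Y; the released (primary) structure is a cantilever built in at X.
Free-end deflection of the primary structure under the applied loading (downward +):
  UDL 41: wL⁴/(8EI) = 146375/EI
  point load 71 at a = 3.25: Pa²(3L − a)/(6EI) = 4468/EI
  δ_0 = 150844/EI
Tip deflection under a unit load at Y: L³/(3EI) = 732.3/EI.
The prop prevents deflection at Y: R_Y = δ_0/δ_{YY} = 150844/732.3 = 206 kN.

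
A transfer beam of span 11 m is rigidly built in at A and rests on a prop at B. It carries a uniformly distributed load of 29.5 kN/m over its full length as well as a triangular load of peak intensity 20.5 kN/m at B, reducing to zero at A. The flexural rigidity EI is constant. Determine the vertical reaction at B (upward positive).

Remove the prop at B; the released (primary) structure is a cantilever built in at A.
Deflection at B on the released cantilever, summing each load's contribution:
  UDL 29.5: wL⁴/(8EI) = 53989/EI
  triangular load, peak 20.5 at the free end: 11w₀L⁴/(120EI) = 27513/EI
  δ_0 = 81502/EI
Tip deflection under a unit load at B: L³/(3EI) = 443.7/EI.
Compatibility at B: δ_0 − R_B·δ_{BB} = 0, so R_B = 81502/443.7 = 183.7 kN.

R_B = 183.7 kN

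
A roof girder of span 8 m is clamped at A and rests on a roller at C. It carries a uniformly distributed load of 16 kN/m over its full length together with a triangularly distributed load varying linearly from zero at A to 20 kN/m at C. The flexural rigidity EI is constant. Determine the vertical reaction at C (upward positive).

R_C = 92 kN

Remove the prop at C; the released (primary) structure is a cantilever built in at A.
Downward deflection at the released point C due to the loads:
  UDL 16: wL⁴/(8EI) = 8192/EI
  triangular load, peak 20 at the free end: 11w₀L⁴/(120EI) = 7509/EI
  δ_0 = 15701/EI
Flexibility coefficient — unit upward force at C: δ_{CC} = L³/(3EI) = 170.7/EI.
The prop prevents deflection at C: R_C = δ_0/δ_{CC} = 15701/170.7 = 92 kN.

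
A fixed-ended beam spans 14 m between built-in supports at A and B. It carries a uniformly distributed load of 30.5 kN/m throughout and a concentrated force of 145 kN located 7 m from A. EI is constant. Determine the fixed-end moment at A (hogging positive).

Take the two fixed-end moments M_A, M_B as redundants; the released structure is the simple span AB.
On the primary (simply-supported) span, the end slopes from the loading are:
  at A: UDL 30.5: wL³/(24EI) = 3487/EI
  at B: UDL 30.5: wL³/(24EI) = 3487/EI
  at A: point load 145 at a = 7: Pab(L + b)/(6LEI) = 1776/EI
  at B: point load 145 at a = 7: Pab(L + a)/(6LEI) = 1776/EI
  θ_A0 = 5263/EI,  θ_B0 = 5263/EI
Flexibility coefficients: a unit moment at one end gives L/(3EI) there and L/(6EI) at the far end, so f₁₁ = f₂₂ = 4.667/EI and f₁₂ = f₂₁ = 2.333/EI.
Compatibility — zero rotation at each built-in end:
  4.667 M_A + 2.333 M_B = 5263
  2.333 M_A + 4.667 M_B = 5263
Solving the pair gives M_A = 751.9 kN·m and M_B = 751.9 kN·m (hogging).

M_A = 751.9 kN·m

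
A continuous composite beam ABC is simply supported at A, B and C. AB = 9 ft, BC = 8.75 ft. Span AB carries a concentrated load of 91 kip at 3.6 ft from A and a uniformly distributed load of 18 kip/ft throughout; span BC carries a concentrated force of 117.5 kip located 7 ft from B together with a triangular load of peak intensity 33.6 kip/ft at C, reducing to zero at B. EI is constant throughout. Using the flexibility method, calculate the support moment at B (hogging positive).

M_B = 284.8 kip·ft

Release continuity at B by inserting a hinge; the redundant is the internal moment M_B. The primary structure is two simply-supported spans AB and BC.
Discontinuity in slope at B on the released structure — sum the simple-span end rotations:
  span AB: point load 91 at a = 3.6: Pab(L + a)/(6LEI) = 412.8/EI
  span AB: UDL 18: wL³/(24EI) = 546.8/EI
  span BC: point load 117.5 at a = 7: Pab(L + b)/(6LEI) = 287.9/EI
  span BC: triangular load, peak 33.6: 7w₀L³/(360EI) = 437.7/EI
  relative rotation θ_0 = (959.5 + 725.6)/EI = 1685/EI
A unit hogging moment at B produces rotation L₁/(3EI) + L₂/(3EI) = 5.917/EI.
Compatibility: M_B·(L₁+L₂)/(3EI) = θ_0, giving M_B = 284.8 kip·ft (hogging).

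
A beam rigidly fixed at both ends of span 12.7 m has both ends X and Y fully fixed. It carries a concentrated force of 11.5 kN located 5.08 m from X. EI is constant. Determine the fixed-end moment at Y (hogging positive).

Release both end moments; the primary structure is a simply-supported span XY with redundants M_X and M_Y.
End rotations of the released simple span under the applied load (×1/EI):
  at X: point load 11.5 at a = 5.08: Pab(L + b)/(6LEI) = 118.7/EI
  at Y: point load 11.5 at a = 5.08: Pab(L + a)/(6LEI) = 103.9/EI
  θ_X0 = 118.7/EI,  θ_Y0 = 103.9/EI
Flexibility coefficients: a unit moment at one end gives L/(3EI) there and L/(6EI) at the far end, so f₁₁ = f₂₂ = 4.233/EI and f₁₂ = f₂₁ = 2.117/EI.
Compatibility — zero rotation at each built-in end:
  4.233 M_X + 2.117 M_Y = 118.7
  2.117 M_X + 4.233 M_Y = 103.9
Solving the pair gives M_X = 21.03 kN·m and M_Y = 14.02 kN·m (hogging).

M_Y = 14.02 kN·m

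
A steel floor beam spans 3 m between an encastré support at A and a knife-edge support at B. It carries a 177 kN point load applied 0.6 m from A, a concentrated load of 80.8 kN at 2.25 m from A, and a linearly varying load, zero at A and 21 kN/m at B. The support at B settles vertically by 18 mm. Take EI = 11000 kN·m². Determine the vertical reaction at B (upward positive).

R_B = 56.37 kN

Remove the prop at B; the released (primary) structure is a cantilever built in at A.
Primary-structure tip deflection at B by superposition:
  point load 177 at a = 0.6: Pa²(3L − a)/(6EI) = 89.21/EI
  point load 80.8 at a = 2.25: Pa²(3L − a)/(6EI) = 460.2/EI
  triangular load, peak 21 at the free end: 11w₀L⁴/(120EI) = 155.9/EI
  δ_0 = 705.3/EI
Tip deflection under a unit load at B: L³/(3EI) = 9/EI.
With EI = 11000 kN·m²: δ_0 = 0.064119 m and δ_{BB} = 0.000818 m/kN.
Compatibility — the beam at B must follow the support down by 0.018 m: δ_0 − R_B·δ_{BB} = 0.018, so R_B = (0.064119 − 0.018)/0.000818 = 56.37 kN.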